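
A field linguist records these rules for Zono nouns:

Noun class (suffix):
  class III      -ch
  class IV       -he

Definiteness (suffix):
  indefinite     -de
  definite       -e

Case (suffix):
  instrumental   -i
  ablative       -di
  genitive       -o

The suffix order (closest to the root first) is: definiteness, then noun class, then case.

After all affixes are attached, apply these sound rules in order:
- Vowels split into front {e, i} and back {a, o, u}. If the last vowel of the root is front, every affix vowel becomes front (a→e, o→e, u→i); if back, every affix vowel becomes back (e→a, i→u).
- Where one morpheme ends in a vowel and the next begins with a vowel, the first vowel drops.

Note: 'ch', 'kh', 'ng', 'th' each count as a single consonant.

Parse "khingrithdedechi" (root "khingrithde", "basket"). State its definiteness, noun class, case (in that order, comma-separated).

Segment: khingrithde-de-ch-i.
definiteness: -de → indefinite.
noun class: -ch → class III.
case: -i → instrumental.

indefinite, class III, instrumental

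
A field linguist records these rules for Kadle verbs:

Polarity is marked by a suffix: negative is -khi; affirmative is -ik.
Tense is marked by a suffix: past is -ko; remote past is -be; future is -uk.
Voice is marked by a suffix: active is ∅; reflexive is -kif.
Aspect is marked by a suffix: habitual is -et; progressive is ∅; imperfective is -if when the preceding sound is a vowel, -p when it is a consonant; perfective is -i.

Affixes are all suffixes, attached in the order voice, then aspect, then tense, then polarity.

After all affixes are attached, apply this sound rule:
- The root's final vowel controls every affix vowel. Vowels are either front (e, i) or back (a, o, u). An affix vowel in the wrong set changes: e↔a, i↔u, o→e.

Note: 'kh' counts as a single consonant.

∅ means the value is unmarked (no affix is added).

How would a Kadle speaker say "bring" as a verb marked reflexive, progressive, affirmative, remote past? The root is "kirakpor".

kirakporkufbauk

Attach voice reflexive -kif → kirakporkif.
aspect = progressive: zero marking, form stays kirakporkif.
Attach tense remote past -be → kirakporkifbe.
Attach polarity affirmative -ik → kirakporkifbeik.
Apply vowel harmony: kirakporkifbeik → kirakporkufbauk.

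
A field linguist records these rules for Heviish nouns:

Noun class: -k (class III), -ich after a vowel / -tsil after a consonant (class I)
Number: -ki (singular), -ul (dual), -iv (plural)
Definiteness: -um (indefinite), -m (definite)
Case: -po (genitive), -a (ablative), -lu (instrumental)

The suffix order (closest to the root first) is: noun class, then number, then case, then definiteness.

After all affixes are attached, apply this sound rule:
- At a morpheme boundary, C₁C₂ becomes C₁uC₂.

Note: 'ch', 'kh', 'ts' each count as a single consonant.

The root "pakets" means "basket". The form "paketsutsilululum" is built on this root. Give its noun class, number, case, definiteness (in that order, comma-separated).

class I, dual, instrumental, definite

Segment: pakets-tsil-ul-lu-m.
noun class: -ich/tsil → class I.
number: -ul → dual.
case: -lu → instrumental.
definiteness: -m → definite.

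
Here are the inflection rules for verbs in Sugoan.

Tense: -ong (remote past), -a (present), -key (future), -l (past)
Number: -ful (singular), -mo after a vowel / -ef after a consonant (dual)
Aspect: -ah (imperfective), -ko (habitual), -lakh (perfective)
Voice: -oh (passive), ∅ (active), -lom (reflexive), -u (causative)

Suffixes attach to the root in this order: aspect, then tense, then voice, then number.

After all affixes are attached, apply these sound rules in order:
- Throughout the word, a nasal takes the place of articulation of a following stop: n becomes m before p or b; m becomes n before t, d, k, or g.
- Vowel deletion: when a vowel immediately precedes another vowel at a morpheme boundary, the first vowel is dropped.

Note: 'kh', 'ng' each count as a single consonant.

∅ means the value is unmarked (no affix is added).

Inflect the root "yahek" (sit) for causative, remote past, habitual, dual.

Attach aspect habitual -ko → yahekko.
Attach tense remote past -ong → yahekkoong.
Attach voice causative -u → yahekkoongu.
Attach number dual -mo (after vowel 'u') → yahekkoongumo.
Nasal assimilation: no change.
Apply vowel deletion: yahekkoongumo → yahekkongumo.

yahekkongumo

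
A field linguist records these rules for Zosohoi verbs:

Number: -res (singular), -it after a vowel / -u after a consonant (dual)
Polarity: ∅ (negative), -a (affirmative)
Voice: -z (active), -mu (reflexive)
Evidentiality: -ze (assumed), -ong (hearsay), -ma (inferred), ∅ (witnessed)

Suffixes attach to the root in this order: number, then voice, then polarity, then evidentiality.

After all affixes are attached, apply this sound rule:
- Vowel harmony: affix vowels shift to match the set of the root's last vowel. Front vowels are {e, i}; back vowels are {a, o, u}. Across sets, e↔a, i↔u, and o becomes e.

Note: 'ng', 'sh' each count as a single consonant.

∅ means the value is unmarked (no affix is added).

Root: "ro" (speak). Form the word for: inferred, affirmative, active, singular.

roraszama

Attach number singular -res → rores.
Attach voice active -z → roresz.
Attach polarity affirmative -a → roresza.
Attach evidentiality inferred -ma → roreszama.
Apply vowel harmony: roreszama → roraszama.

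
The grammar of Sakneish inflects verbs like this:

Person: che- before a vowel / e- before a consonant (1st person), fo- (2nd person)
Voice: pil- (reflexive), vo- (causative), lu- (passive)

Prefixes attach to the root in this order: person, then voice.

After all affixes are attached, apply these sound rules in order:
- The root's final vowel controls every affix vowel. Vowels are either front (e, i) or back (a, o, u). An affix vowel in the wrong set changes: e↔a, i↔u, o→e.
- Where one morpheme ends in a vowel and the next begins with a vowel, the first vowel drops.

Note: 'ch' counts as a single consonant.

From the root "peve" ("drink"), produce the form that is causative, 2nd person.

vefepeve

Attach person 2nd person fo- → fopeve.
Attach voice causative vo- → vofopeve.
Apply vowel harmony: vofopeve → vefepeve.
Vowel deletion: no change.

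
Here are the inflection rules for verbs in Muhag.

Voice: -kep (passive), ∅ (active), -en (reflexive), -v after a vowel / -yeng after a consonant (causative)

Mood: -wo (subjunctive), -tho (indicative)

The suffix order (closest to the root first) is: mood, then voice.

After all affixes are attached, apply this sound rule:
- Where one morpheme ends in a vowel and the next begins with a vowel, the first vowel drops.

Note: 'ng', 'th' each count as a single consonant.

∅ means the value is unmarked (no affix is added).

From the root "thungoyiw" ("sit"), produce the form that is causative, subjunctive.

Attach mood subjunctive -wo → thungoyiwwo.
Attach voice causative -v (after vowel 'o') → thungoyiwwov.
Vowel deletion: no change.

thungoyiwwov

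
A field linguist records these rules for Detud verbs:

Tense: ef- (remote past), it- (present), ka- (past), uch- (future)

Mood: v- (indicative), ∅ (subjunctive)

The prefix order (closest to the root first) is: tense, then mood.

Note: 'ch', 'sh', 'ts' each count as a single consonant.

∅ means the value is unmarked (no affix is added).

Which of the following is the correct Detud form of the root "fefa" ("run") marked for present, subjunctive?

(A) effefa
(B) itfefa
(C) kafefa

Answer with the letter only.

B

Attach tense present it- → itfefa.
mood = subjunctive: zero marking, form stays itfefa.
So the correct form is itfefa, option (B).
(C) kafefa is wrong: it uses past instead of present for tense.
(A) effefa is wrong: it uses remote past instead of present for tense.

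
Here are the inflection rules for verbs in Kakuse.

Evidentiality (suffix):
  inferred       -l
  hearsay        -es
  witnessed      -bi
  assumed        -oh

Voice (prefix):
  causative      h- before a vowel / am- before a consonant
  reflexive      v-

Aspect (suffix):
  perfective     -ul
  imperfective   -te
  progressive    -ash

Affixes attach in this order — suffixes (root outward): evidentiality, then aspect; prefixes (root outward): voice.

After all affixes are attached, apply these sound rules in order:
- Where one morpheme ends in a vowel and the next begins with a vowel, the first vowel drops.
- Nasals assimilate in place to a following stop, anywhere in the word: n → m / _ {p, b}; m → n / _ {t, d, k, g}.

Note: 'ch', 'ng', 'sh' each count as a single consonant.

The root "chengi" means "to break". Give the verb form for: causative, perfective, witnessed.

Attach evidentiality witnessed -bi → chengibi.
Attach voice causative am- (before consonant 'ch') → amchengibi.
Attach aspect perfective -ul → amchengibiul.
Apply vowel deletion: amchengibiul → amchengibul.
Nasal assimilation: no change.

amchengibul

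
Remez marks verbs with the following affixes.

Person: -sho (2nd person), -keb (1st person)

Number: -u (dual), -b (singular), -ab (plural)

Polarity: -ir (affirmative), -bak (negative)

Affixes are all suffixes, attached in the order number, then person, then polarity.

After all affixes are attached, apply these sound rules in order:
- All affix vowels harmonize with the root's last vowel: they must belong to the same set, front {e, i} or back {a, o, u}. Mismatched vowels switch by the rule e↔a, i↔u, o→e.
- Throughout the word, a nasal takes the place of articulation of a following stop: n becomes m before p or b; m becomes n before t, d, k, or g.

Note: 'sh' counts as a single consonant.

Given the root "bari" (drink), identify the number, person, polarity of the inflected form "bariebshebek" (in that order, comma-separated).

plural, 2nd person, negative

Segment: bari-ab-sho-bak.
number: -ab → plural.
person: -sho → 2nd person.
polarity: -bak → negative.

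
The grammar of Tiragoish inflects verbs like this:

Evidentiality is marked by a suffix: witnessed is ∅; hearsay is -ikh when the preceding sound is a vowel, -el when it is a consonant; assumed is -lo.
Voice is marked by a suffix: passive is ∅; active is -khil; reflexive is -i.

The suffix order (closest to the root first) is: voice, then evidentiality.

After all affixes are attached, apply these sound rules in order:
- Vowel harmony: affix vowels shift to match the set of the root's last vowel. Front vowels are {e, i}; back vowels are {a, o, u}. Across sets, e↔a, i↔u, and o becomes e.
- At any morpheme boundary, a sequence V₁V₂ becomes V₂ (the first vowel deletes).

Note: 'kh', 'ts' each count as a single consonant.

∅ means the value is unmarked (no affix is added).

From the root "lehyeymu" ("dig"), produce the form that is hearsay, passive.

lehyeymukh

voice = passive: zero marking, form stays lehyeymu.
Attach evidentiality hearsay -ikh (after vowel 'u') → lehyeymuikh.
Apply vowel harmony: lehyeymuikh → lehyeymuukh.
Apply vowel deletion: lehyeymuukh → lehyeymukh.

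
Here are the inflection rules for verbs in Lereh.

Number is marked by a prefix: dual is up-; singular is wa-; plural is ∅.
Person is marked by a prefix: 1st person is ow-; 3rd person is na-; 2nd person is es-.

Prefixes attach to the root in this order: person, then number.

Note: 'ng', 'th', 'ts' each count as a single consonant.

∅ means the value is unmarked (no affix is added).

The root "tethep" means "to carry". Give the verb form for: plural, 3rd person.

natethep

Attach person 3rd person na- → natethep.
number = plural: zero marking, form stays natethep.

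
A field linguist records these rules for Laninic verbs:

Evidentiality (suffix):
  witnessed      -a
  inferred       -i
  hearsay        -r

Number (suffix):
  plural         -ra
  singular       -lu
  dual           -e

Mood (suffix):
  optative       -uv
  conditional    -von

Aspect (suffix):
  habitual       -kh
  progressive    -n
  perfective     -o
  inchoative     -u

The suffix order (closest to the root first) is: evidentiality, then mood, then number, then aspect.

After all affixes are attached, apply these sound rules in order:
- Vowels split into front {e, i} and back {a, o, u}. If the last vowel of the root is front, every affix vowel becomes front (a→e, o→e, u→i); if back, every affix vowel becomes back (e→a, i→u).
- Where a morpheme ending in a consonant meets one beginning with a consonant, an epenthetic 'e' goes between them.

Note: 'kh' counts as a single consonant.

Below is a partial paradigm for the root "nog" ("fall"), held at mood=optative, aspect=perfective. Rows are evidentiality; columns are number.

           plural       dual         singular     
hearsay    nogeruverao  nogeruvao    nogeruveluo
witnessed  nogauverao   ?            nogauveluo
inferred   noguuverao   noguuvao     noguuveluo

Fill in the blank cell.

Attach evidentiality witnessed -a → noga.
Attach mood optative -uv → nogauv.
Attach number dual -e → nogauve.
Attach aspect perfective -o → nogauveo.
Apply vowel harmony: nogauveo → nogauvao.
Epenthesis: no change.

nogauvao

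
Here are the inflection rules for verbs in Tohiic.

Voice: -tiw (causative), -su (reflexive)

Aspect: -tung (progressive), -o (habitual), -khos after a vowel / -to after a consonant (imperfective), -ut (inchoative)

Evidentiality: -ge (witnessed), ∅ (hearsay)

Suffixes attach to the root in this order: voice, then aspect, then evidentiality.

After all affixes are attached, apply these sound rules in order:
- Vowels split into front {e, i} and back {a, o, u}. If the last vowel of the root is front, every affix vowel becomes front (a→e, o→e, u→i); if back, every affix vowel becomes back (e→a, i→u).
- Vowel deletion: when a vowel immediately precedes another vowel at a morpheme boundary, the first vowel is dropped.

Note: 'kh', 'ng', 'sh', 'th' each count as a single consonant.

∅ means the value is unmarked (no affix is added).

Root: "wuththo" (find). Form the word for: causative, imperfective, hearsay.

wuththotuwto

Attach voice causative -tiw → wuththotiw.
Attach aspect imperfective -to (after consonant 'w') → wuththotiwto.
evidentiality = hearsay: zero marking, form stays wuththotiwto.
Apply vowel harmony: wuththotiwto → wuththotuwto.
Vowel deletion: no change.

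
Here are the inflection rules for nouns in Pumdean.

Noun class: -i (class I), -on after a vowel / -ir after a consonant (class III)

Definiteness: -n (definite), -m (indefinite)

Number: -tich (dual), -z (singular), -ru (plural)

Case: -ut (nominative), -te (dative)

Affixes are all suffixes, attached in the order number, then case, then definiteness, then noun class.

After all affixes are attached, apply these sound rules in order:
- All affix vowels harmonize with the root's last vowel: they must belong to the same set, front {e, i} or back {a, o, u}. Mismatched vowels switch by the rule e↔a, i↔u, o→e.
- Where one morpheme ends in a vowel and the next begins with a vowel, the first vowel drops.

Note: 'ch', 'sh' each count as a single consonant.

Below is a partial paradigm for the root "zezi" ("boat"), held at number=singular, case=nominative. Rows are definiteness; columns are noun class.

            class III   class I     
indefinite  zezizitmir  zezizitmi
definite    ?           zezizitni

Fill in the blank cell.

zezizitnir

Attach number singular -z → zeziz.
Attach case nominative -ut → zezizut.
Attach definiteness definite -n → zezizutn.
Attach noun class class III -ir (after consonant 'n') → zezizutnir.
Apply vowel harmony: zezizutnir → zezizitnir.
Vowel deletion: no change.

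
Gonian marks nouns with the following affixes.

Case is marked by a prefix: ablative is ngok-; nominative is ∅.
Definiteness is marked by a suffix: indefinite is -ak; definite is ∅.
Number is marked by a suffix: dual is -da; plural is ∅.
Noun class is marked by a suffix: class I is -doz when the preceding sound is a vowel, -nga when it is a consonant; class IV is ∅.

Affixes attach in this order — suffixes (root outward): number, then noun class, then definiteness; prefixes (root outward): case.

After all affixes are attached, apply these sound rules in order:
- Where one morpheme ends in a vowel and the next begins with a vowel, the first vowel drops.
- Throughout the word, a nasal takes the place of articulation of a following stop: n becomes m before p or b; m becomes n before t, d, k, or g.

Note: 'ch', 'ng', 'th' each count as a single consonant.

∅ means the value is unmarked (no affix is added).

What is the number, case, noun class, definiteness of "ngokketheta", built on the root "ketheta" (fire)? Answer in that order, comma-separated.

plural, ablative, class IV, definite

Segment: ngok-ketheta.
number: ∅ → plural.
case: ngok- → ablative.
noun class: ∅ → class IV.
definiteness: ∅ → definite.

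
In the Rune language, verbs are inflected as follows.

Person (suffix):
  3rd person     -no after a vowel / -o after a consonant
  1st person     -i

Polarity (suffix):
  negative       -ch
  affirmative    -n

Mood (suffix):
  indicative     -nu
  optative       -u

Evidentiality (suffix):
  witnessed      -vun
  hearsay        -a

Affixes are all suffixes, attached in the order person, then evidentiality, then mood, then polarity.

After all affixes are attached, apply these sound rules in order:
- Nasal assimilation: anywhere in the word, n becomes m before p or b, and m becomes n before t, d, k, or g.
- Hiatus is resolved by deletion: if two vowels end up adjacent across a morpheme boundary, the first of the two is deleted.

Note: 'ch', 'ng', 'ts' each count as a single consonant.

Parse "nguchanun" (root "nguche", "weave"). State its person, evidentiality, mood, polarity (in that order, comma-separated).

Segment: nguche-i-a-nu-n.
person: -i → 1st person.
evidentiality: -a → hearsay.
mood: -nu → indicative.
polarity: -n → affirmative.

1st person, hearsay, indicative, affirmative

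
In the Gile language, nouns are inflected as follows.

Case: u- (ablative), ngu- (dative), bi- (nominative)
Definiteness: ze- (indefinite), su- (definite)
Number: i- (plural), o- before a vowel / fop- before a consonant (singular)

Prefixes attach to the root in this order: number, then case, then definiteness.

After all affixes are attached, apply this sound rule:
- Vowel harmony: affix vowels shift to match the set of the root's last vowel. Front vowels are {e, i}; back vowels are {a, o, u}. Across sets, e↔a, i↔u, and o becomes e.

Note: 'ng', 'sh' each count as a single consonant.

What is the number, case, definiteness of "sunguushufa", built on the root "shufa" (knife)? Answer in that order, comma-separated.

plural, dative, definite

Segment: su-ngu-i-shufa.
number: i- → plural.
case: ngu- → dative.
definiteness: su- → definite.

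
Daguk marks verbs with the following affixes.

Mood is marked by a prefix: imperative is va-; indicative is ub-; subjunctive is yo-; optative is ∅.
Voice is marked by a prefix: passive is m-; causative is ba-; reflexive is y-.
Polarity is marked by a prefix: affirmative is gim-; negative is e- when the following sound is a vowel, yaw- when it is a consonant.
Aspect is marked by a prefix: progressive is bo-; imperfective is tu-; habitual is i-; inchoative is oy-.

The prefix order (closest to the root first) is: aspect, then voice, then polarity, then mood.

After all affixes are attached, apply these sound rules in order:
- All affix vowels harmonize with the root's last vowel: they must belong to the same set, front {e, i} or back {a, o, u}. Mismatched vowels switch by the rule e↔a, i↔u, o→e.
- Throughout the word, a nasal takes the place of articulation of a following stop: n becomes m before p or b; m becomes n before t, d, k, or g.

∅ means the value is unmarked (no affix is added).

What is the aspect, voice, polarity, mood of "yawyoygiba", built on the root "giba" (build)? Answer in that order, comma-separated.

inchoative, reflexive, negative, optative

Segment: yaw-y-oy-giba.
aspect: oy- → inchoative.
voice: y- → reflexive.
polarity: e/yaw- → negative.
mood: ∅ → optative.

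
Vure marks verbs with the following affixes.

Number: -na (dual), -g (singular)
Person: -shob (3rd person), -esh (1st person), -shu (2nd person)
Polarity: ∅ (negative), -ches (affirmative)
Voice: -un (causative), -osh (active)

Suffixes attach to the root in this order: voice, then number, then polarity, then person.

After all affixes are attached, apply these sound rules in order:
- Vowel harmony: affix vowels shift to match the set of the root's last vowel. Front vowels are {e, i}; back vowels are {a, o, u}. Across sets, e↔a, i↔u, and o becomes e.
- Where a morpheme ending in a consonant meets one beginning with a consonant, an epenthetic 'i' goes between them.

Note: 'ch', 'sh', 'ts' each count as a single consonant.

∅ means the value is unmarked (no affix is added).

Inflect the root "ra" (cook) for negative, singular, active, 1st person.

Attach voice active -osh → raosh.
Attach number singular -g → raoshg.
polarity = negative: zero marking, form stays raoshg.
Attach person 1st person -esh → raoshgesh.
Apply vowel harmony: raoshgesh → raoshgash.
Apply epenthesis: raoshgash → raoshigash.

raoshigash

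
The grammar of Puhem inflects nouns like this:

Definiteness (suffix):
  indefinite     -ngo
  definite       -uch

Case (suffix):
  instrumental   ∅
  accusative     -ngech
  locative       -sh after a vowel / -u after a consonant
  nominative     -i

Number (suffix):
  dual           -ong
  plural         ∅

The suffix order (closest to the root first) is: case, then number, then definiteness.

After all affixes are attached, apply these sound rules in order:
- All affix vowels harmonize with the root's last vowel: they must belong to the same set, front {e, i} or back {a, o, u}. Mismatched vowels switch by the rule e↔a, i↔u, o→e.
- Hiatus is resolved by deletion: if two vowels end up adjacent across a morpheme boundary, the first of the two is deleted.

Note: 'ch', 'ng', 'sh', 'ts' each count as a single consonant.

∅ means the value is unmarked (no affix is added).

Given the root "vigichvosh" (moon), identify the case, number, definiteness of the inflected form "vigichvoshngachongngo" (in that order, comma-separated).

Segment: vigichvosh-ngech-ong-ngo.
case: -ngech → accusative.
number: -ong → dual.
definiteness: -ngo → indefinite.

accusative, dual, indefinite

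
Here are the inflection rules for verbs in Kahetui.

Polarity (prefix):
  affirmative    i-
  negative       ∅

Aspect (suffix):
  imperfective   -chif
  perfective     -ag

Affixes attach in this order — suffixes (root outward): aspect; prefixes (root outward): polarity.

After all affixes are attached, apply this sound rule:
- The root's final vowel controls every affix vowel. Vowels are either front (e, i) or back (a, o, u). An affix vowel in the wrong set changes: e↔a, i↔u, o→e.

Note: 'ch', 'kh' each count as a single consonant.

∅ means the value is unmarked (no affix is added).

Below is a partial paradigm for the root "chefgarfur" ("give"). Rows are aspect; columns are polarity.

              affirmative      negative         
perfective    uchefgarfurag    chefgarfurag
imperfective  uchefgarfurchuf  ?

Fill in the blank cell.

polarity = negative: zero marking, form stays chefgarfur.
Attach aspect imperfective -chif → chefgarfurchif.
Apply vowel harmony: chefgarfurchif → chefgarfurchuf.

chefgarfurchuf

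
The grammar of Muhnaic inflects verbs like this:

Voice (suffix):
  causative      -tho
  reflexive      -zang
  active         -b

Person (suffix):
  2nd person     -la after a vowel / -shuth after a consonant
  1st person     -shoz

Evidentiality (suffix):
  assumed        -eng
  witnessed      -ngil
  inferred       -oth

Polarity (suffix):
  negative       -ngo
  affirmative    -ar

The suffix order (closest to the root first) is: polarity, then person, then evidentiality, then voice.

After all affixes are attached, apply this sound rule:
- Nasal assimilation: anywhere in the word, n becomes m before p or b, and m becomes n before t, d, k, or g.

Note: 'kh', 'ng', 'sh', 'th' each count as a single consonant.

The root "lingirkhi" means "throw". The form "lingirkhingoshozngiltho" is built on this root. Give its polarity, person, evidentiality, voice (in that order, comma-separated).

negative, 1st person, witnessed, causative

Segment: lingirkhi-ngo-shoz-ngil-tho.
polarity: -ngo → negative.
person: -shoz → 1st person.
evidentiality: -ngil → witnessed.
voice: -tho → causative.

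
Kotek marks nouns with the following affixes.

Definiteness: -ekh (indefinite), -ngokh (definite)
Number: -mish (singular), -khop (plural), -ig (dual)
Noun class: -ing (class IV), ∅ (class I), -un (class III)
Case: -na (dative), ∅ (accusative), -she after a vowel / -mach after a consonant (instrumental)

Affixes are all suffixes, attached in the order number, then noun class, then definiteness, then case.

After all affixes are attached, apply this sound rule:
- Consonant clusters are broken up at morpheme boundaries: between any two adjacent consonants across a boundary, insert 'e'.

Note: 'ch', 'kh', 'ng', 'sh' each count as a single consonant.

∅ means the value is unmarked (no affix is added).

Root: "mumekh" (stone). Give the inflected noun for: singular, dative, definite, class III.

Attach number singular -mish → mumekhmish.
Attach noun class class III -un → mumekhmishun.
Attach definiteness definite -ngokh → mumekhmishunngokh.
Attach case dative -na → mumekhmishunngokhna.
Apply epenthesis: mumekhmishunngokhna → mumekhemishunengokhena.

mumekhemishunengokhena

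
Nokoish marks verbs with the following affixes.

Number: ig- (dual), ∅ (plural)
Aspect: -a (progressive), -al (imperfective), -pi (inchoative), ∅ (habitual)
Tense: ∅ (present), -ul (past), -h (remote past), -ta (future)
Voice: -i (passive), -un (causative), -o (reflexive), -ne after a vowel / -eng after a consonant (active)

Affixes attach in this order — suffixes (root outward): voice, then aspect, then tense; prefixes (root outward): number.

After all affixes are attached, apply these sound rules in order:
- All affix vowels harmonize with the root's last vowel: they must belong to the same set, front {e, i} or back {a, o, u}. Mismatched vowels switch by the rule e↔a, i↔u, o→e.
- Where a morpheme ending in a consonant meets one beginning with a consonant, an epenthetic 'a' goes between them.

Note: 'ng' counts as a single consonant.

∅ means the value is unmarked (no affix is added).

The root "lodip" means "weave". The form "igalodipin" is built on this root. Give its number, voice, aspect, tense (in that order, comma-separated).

Segment: ig-lodip-un.
number: ig- → dual.
voice: -un → causative.
aspect: ∅ → habitual.
tense: ∅ → present.

dual, causative, habitual, present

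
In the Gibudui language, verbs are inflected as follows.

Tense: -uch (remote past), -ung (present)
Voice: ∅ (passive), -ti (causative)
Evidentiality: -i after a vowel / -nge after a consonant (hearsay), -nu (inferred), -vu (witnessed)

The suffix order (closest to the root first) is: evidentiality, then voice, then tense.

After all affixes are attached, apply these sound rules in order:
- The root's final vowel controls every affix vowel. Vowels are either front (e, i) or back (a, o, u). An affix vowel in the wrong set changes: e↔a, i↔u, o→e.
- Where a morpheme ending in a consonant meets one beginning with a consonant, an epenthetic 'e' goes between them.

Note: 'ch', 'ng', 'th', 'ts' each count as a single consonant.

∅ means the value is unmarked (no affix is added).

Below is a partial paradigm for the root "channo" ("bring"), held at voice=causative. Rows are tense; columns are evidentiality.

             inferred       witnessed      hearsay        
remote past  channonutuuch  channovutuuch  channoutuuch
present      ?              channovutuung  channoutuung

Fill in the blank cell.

channonutuung

Attach evidentiality inferred -nu → channonu.
Attach voice causative -ti → channonuti.
Attach tense present -ung → channonutiung.
Apply vowel harmony: channonutiung → channonutuung.
Epenthesis: no change.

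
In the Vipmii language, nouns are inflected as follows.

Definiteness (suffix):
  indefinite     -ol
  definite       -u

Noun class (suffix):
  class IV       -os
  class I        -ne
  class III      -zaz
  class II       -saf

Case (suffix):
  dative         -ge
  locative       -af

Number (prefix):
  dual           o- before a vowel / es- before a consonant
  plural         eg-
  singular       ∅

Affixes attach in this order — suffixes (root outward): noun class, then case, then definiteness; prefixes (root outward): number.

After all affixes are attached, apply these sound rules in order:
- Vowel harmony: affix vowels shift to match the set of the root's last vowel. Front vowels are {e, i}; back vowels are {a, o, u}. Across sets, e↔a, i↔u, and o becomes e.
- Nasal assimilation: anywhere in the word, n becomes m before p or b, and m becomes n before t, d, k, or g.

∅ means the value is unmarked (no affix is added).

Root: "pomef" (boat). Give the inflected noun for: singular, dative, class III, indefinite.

Attach noun class class III -zaz → pomefzaz.
number = singular: zero marking, form stays pomefzaz.
Attach case dative -ge → pomefzazge.
Attach definiteness indefinite -ol → pomefzazgeol.
Apply vowel harmony: pomefzazgeol → pomefzezgeel.
Nasal assimilation: no change.

pomefzezgeel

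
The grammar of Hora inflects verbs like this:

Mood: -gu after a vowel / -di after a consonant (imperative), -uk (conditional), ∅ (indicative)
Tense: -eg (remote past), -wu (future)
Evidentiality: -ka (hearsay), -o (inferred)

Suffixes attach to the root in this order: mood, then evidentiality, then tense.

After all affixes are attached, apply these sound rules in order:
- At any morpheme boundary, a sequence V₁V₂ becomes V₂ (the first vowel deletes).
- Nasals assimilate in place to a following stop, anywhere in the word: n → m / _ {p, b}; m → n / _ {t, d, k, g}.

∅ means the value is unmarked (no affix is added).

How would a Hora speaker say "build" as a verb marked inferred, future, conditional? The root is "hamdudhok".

handudhokukowu

Attach mood conditional -uk → hamdudhokuk.
Attach evidentiality inferred -o → hamdudhokuko.
Attach tense future -wu → hamdudhokukowu.
Vowel deletion: no change.
Apply nasal assimilation: hamdudhokukowu → handudhokukowu.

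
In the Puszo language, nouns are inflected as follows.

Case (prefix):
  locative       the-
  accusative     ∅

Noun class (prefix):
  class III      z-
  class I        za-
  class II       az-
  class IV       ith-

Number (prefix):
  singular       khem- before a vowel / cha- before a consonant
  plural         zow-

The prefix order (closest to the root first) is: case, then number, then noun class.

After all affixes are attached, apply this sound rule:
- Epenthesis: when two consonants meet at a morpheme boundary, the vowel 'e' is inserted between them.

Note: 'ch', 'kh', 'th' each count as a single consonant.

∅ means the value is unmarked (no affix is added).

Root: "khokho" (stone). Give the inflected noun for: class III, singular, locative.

zechathekhokho

Attach case locative the- → thekhokho.
Attach number singular cha- (before consonant 'th') → chathekhokho.
Attach noun class class III z- → zchathekhokho.
Apply epenthesis: zchathekhokho → zechathekhokho.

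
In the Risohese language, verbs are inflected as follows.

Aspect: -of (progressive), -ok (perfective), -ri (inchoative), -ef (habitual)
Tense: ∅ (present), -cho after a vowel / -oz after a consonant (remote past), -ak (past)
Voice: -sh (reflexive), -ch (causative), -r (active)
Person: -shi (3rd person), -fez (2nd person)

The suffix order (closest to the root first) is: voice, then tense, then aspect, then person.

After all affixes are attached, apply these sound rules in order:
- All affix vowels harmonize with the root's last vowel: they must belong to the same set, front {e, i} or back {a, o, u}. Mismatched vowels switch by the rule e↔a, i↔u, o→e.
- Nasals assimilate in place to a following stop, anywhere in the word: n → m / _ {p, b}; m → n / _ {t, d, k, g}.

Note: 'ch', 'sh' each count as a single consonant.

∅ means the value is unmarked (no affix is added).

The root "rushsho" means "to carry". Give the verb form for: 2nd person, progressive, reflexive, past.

rushshoshakoffaz

Attach voice reflexive -sh → rushshosh.
Attach tense past -ak → rushshoshak.
Attach aspect progressive -of → rushshoshakof.
Attach person 2nd person -fez → rushshoshakoffez.
Apply vowel harmony: rushshoshakoffez → rushshoshakoffaz.
Nasal assimilation: no change.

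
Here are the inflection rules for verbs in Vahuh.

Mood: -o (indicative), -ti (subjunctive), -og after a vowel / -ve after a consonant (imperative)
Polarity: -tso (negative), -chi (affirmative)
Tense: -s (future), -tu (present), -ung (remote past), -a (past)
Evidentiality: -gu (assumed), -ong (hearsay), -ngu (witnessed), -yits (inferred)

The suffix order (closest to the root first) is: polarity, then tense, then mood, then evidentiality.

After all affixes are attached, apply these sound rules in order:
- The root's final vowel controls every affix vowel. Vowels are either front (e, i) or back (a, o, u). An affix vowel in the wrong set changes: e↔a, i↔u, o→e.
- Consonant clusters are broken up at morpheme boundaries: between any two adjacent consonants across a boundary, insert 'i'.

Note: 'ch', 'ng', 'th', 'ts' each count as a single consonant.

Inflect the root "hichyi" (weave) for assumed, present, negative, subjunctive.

Attach polarity negative -tso → hichyitso.
Attach tense present -tu → hichyitsotu.
Attach mood subjunctive -ti → hichyitsotuti.
Attach evidentiality assumed -gu → hichyitsotutigu.
Apply vowel harmony: hichyitsotutigu → hichyitsetitigi.
Epenthesis: no change.

hichyitsetitigi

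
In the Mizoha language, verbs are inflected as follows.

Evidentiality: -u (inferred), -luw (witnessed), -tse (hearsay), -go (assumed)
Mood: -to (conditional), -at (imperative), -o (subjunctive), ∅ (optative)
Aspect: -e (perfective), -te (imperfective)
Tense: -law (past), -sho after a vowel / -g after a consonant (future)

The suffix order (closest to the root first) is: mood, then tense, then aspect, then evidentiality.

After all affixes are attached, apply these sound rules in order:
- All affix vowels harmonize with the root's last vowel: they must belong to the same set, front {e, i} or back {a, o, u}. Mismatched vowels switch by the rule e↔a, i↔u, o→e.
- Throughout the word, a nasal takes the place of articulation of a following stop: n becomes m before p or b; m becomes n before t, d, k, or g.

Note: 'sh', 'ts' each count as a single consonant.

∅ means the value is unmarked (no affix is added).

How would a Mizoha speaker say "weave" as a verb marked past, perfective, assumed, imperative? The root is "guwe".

guweetlewege

Attach mood imperative -at → guweat.
Attach tense past -law → guweatlaw.
Attach aspect perfective -e → guweatlawe.
Attach evidentiality assumed -go → guweatlawego.
Apply vowel harmony: guweatlawego → guweetlewege.
Nasal assimilation: no change.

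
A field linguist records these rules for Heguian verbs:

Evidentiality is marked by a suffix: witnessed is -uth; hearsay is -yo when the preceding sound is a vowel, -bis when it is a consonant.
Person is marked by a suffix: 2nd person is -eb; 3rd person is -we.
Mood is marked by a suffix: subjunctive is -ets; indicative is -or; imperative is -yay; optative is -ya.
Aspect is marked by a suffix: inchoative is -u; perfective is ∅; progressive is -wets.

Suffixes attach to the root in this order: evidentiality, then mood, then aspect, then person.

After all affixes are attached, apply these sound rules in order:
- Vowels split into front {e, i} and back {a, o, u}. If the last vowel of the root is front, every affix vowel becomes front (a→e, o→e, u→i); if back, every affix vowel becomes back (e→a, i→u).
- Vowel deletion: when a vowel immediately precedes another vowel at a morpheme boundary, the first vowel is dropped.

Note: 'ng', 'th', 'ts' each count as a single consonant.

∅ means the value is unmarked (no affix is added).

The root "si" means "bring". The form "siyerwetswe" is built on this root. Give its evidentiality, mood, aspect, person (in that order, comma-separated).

hearsay, indicative, progressive, 3rd person

Segment: si-yo-or-wets-we.
evidentiality: -yo/bis → hearsay.
mood: -or → indicative.
aspect: -wets → progressive.
person: -we → 3rd person.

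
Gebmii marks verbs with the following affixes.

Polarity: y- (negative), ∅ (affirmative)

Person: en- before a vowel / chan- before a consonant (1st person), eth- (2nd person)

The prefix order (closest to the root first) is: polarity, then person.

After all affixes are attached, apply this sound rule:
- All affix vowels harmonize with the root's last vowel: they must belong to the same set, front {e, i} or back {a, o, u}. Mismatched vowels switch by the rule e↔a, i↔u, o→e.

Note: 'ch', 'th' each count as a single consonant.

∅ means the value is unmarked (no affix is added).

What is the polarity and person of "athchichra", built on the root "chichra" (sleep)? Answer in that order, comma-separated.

affirmative, 2nd person

Segment: eth-chichra.
polarity: ∅ → affirmative.
person: eth- → 2nd person.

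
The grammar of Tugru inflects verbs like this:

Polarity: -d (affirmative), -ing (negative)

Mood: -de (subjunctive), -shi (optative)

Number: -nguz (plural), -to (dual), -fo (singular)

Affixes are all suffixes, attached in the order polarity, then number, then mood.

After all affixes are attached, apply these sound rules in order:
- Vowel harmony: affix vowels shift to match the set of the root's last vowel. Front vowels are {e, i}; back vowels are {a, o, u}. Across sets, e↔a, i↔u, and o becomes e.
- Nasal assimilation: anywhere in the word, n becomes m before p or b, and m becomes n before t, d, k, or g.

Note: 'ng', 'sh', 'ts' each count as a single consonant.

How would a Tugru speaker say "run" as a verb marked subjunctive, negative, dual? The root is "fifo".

Attach polarity negative -ing → fifoing.
Attach number dual -to → fifoingto.
Attach mood subjunctive -de → fifoingtode.
Apply vowel harmony: fifoingtode → fifoungtoda.
Nasal assimilation: no change.

fifoungtoda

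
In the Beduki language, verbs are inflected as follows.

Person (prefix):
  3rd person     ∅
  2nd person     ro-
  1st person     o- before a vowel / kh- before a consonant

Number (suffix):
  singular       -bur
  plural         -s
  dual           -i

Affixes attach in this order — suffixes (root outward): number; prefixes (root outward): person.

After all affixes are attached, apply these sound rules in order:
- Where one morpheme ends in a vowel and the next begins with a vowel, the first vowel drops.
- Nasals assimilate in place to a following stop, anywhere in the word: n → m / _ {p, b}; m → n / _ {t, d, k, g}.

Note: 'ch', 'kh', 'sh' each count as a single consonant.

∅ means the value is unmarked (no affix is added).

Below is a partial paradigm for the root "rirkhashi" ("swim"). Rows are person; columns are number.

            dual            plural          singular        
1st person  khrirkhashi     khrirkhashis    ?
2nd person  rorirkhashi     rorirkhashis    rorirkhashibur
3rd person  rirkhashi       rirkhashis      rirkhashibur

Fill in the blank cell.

Attach person 1st person kh- (before consonant 'r') → khrirkhashi.
Attach number singular -bur → khrirkhashibur.
Vowel deletion: no change.
Nasal assimilation: no change.

khrirkhashibur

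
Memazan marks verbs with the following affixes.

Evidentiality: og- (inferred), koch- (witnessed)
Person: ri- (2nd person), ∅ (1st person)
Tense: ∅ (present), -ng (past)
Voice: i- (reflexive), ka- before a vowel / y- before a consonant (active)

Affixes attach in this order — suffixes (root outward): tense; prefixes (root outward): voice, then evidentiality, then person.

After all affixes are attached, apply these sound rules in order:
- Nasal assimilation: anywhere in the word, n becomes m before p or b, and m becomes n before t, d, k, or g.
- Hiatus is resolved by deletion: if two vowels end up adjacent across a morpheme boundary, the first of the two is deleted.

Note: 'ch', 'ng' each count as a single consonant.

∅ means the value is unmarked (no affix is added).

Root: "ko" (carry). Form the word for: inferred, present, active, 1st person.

ogyko

Attach voice active y- (before consonant 'k') → yko.
tense = present: zero marking, form stays yko.
Attach evidentiality inferred og- → ogyko.
person = 1st person: zero marking, form stays ogyko.
Nasal assimilation: no change.
Vowel deletion: no change.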